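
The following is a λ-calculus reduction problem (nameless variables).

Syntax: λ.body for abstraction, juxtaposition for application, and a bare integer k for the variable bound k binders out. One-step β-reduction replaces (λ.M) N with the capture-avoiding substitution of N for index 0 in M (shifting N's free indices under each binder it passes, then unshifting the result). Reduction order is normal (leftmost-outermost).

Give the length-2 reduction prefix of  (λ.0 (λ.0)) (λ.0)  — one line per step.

  start: (λ.0 (λ.0)) (λ.0)
  →1  (λ.0) (λ.0)
  →2  λ.0

Answer: after 2 steps: λ.0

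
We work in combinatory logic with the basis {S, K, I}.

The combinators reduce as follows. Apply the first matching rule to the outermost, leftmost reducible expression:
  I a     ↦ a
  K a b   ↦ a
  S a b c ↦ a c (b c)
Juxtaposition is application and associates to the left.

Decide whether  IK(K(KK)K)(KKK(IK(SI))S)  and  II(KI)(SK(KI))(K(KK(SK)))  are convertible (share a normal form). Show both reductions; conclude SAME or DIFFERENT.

Answer: SAME — A ⇓ KK, B ⇓ KK

Derivation:
Term A:
  start: IK(K(KK)K)(KKK(IK(SI))S)
  [1] K(K(KK)K)(KKK(IK(SI))S)
  [2] K(KK)K
  [3] KK

Term B:
  start: II(KI)(SK(KI))(K(KK(SK)))
  [1] I(KI)(SK(KI))(K(KK(SK)))
  [2] KI(SK(KI))(K(KK(SK)))
  [3] I(K(KK(SK)))
  [4] K(KK(SK))
  [5] KK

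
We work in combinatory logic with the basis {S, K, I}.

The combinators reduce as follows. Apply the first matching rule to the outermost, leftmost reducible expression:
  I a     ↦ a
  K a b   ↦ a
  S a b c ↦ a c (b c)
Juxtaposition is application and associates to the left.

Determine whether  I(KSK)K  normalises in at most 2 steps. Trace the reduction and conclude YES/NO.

Answer: YES — reaches normal form SK in 2 ≤ 2 steps

Working:
  start: I(KSK)K
  [1] KSKK
  [2] SK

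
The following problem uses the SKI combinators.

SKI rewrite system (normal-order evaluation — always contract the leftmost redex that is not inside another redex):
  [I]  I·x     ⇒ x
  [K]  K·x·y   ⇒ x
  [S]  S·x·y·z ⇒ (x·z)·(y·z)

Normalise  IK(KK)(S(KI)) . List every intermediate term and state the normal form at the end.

  start: IK(KK)(S(KI))
  →1  K(KK)(S(KI))
  →2  KK

Answer: normal form = KK  (in 2 steps)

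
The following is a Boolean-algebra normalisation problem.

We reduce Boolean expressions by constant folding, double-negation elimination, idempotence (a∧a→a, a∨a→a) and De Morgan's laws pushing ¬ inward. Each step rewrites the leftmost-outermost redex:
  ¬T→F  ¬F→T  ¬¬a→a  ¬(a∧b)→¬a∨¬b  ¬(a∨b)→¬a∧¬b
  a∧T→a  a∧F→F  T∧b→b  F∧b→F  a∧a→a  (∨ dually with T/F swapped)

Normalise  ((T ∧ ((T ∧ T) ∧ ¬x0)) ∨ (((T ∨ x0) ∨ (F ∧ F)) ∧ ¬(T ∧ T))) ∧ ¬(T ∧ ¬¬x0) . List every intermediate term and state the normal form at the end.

Answer: normal form = ¬x0  (in 15 steps)

Derivation:
  start: ((T ∧ ((T ∧ T) ∧ ¬x0)) ∨ (((T ∨ x0) ∨ (F ∧ F)) ∧ ¬(T ∧ T))) ∧ ¬(T ∧ ¬¬x0)
  step 1: (((T ∧ T) ∧ ¬x0) ∨ (((T ∨ x0) ∨ (F ∧ F)) ∧ ¬(T ∧ T))) ∧ ¬(T ∧ ¬¬x0)
  step 2: ((T ∧ ¬x0) ∨ (((T ∨ x0) ∨ (F ∧ F)) ∧ ¬(T ∧ T))) ∧ ¬(T ∧ ¬¬x0)
  step 3: (¬x0 ∨ (((T ∨ x0) ∨ (F ∧ F)) ∧ ¬(T ∧ T))) ∧ ¬(T ∧ ¬¬x0)
  step 4: (¬x0 ∨ ((T ∨ (F ∧ F)) ∧ ¬(T ∧ T))) ∧ ¬(T ∧ ¬¬x0)
  step 5: (¬x0 ∨ (T ∧ ¬(T ∧ T))) ∧ ¬(T ∧ ¬¬x0)
  step 6: (¬x0 ∨ ¬(T ∧ T)) ∧ ¬(T ∧ ¬¬x0)
  step 7: (¬x0 ∨ (¬T ∨ ¬T)) ∧ ¬(T ∧ ¬¬x0)
  step 8: (¬x0 ∨ ¬T) ∧ ¬(T ∧ ¬¬x0)
  step 9: (¬x0 ∨ F) ∧ ¬(T ∧ ¬¬x0)
  step 10: ¬x0 ∧ ¬(T ∧ ¬¬x0)
  step 11: ¬x0 ∧ (¬T ∨ ¬¬¬x0)
  step 12: ¬x0 ∧ (F ∨ ¬¬¬x0)
  step 13: ¬x0 ∧ ¬¬¬x0
  step 14: ¬x0 ∧ ¬x0
  step 15: ¬x0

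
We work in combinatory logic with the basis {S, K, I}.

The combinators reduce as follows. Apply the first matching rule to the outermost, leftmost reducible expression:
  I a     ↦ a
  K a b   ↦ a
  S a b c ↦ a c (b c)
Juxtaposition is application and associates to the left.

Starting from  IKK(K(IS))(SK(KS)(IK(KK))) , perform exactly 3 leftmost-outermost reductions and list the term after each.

  start: IKK(K(IS))(SK(KS)(IK(KK)))
  →1  KK(K(IS))(SK(KS)(IK(KK)))
  →2  K(SK(KS)(IK(KK)))
  →3  K(K(IK(KK))(KS(IK(KK))))

Answer: after 3 steps: K(K(IK(KK))(KS(IK(KK))))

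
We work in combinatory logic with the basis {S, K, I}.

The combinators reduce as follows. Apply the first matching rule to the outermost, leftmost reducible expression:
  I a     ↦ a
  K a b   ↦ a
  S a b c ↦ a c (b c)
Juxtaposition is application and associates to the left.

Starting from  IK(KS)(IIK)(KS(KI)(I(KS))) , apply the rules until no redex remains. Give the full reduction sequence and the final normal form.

Answer: normal form = S  (in 3 steps)

Reduction:
  start: IK(KS)(IIK)(KS(KI)(I(KS)))
  step 1: K(KS)(IIK)(KS(KI)(I(KS)))
  step 2: KS(KS(KI)(I(KS)))
  step 3: S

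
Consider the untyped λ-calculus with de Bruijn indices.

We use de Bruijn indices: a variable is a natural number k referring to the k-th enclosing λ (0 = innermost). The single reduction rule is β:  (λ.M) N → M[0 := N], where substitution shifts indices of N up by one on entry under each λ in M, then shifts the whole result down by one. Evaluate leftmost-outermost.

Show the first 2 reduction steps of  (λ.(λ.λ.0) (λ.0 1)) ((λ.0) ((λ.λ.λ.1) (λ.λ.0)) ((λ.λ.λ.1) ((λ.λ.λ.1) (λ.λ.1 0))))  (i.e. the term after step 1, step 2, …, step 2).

  start: (λ.(λ.λ.0) (λ.0 1)) ((λ.0) ((λ.λ.λ.1) (λ.λ.0)) ((λ.λ.λ.1) ((λ.λ.λ.1) (λ.λ.1 0))))
  →1  (λ.λ.0) (λ.0 ((λ.0) ((λ.λ.λ.1) (λ.λ.0)) ((λ.λ.λ.1) ((λ.λ.λ.1) (λ.λ.1 0)))))
  →2  λ.0

Answer: after 2 steps: λ.0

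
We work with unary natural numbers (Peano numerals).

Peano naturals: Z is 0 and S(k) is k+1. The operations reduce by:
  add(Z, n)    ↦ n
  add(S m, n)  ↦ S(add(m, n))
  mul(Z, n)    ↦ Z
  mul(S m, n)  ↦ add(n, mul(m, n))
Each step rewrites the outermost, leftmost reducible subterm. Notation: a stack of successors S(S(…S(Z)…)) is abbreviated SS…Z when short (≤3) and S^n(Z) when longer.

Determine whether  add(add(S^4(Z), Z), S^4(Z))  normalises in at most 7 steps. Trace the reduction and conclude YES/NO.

Answer: NO — after 7 steps the term is S(S(S(add(S(add(Z, Z)), S^4(Z))))), not yet normal

Working:
  start: add(add(S^4(Z), Z), S^4(Z))
  step 1: add(S(add(SSSZ, Z)), S^4(Z))
  step 2: S(add(add(SSSZ, Z), S^4(Z)))
  step 3: S(add(S(add(SSZ, Z)), S^4(Z)))
  step 4: S(S(add(add(SSZ, Z), S^4(Z))))
  step 5: S(S(add(S(add(SZ, Z)), S^4(Z))))
  step 6: S(S(S(add(add(SZ, Z), S^4(Z)))))
  step 7: S(S(S(add(S(add(Z, Z)), S^4(Z)))))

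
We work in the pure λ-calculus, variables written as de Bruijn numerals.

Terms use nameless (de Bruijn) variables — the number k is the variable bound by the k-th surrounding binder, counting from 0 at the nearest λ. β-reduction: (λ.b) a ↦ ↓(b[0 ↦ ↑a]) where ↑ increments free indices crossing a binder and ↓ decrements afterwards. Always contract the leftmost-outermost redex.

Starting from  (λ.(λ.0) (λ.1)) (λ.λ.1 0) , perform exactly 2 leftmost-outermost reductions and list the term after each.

Answer: after 2 steps: λ.λ.λ.1 0

Working:
  start: (λ.(λ.0) (λ.1)) (λ.λ.1 0)
  step 1: (λ.0) (λ.λ.λ.1 0)
  step 2: λ.λ.λ.1 0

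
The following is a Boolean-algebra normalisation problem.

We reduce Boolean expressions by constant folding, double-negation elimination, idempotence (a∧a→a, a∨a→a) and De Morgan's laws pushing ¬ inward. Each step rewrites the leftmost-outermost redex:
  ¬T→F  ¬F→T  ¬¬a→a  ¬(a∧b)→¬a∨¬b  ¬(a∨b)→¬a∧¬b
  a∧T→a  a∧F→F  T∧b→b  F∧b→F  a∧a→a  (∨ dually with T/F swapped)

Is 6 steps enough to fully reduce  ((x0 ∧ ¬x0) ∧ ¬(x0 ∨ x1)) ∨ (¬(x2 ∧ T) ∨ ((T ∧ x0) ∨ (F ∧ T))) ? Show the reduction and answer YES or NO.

Answer: NO — after 6 steps the term is ((x0 ∧ ¬x0) ∧ (¬x0 ∧ ¬x1)) ∨ (¬x2 ∨ (x0 ∨ F)), not yet normal

Reduction:
  start: ((x0 ∧ ¬x0) ∧ ¬(x0 ∨ x1)) ∨ (¬(x2 ∧ T) ∨ ((T ∧ x0) ∨ (F ∧ T)))
  step 1: ((x0 ∧ ¬x0) ∧ (¬x0 ∧ ¬x1)) ∨ (¬(x2 ∧ T) ∨ ((T ∧ x0) ∨ (F ∧ T)))
  step 2: ((x0 ∧ ¬x0) ∧ (¬x0 ∧ ¬x1)) ∨ ((¬x2 ∨ ¬T) ∨ ((T ∧ x0) ∨ (F ∧ T)))
  step 3: ((x0 ∧ ¬x0) ∧ (¬x0 ∧ ¬x1)) ∨ ((¬x2 ∨ F) ∨ ((T ∧ x0) ∨ (F ∧ T)))
  step 4: ((x0 ∧ ¬x0) ∧ (¬x0 ∧ ¬x1)) ∨ (¬x2 ∨ ((T ∧ x0) ∨ (F ∧ T)))
  step 5: ((x0 ∧ ¬x0) ∧ (¬x0 ∧ ¬x1)) ∨ (¬x2 ∨ (x0 ∨ (F ∧ T)))
  step 6: ((x0 ∧ ¬x0) ∧ (¬x0 ∧ ¬x1)) ∨ (¬x2 ∨ (x0 ∨ F))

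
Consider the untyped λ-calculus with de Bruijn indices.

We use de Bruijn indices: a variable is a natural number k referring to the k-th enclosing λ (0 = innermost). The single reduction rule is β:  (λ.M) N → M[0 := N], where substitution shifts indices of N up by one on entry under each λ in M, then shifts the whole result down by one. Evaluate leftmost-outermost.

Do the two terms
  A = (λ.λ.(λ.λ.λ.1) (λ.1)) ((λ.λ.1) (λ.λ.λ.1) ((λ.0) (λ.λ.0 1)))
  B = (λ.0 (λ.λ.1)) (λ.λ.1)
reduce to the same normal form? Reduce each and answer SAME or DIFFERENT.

Answer: SAME — A ⇓ λ.λ.λ.1, B ⇓ λ.λ.λ.1

Working:
Term A:
  start: (λ.λ.(λ.λ.λ.1) (λ.1)) ((λ.λ.1) (λ.λ.λ.1) ((λ.0) (λ.λ.0 1)))
  [1] λ.(λ.λ.λ.1) (λ.1)
  [2] λ.λ.λ.1

Term B:
  start: (λ.0 (λ.λ.1)) (λ.λ.1)
  [1] (λ.λ.1) (λ.λ.1)
  [2] λ.λ.λ.1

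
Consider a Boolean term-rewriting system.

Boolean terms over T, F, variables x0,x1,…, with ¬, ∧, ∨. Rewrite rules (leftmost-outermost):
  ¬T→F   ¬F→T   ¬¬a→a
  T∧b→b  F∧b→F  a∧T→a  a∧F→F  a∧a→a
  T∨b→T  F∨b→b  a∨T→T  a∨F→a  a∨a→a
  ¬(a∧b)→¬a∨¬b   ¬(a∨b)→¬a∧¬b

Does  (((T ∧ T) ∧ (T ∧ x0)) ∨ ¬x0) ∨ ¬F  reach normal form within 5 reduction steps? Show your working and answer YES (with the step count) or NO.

  start: (((T ∧ T) ∧ (T ∧ x0)) ∨ ¬x0) ∨ ¬F
  →1  ((T ∧ (T ∧ x0)) ∨ ¬x0) ∨ ¬F
  →2  ((T ∧ x0) ∨ ¬x0) ∨ ¬F
  →3  (x0 ∨ ¬x0) ∨ ¬F
  →4  (x0 ∨ ¬x0) ∨ T
  →5  T

Answer: YES — reaches normal form T in 5 ≤ 5 steps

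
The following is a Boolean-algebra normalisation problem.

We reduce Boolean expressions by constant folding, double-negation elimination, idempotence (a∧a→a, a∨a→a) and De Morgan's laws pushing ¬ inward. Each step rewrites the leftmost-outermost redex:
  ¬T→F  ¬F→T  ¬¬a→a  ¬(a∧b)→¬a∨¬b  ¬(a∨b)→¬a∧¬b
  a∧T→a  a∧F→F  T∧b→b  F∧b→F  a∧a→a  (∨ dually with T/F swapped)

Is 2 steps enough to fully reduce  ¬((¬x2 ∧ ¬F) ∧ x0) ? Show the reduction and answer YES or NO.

Answer: NO — after 2 steps the term is (¬¬x2 ∨ ¬¬F) ∨ ¬x0, not yet normal

Derivation:
  start: ¬((¬x2 ∧ ¬F) ∧ x0)
  [1] ¬(¬x2 ∧ ¬F) ∨ ¬x0
  [2] (¬¬x2 ∨ ¬¬F) ∨ ¬x0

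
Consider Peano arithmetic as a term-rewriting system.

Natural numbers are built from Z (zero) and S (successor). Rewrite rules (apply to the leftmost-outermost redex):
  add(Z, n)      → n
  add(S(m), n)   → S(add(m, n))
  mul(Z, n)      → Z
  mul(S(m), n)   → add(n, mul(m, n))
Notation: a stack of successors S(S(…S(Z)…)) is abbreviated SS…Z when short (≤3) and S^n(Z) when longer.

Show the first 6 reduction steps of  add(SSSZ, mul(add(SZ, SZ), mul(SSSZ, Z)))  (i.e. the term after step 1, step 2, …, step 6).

  start: add(SSSZ, mul(add(SZ, SZ), mul(SSSZ, Z)))
  →1  S(add(SSZ, mul(add(SZ, SZ), mul(SSSZ, Z))))
  →2  S(S(add(SZ, mul(add(SZ, SZ), mul(SSSZ, Z)))))
  →3  S(S(S(add(Z, mul(add(SZ, SZ), mul(SSSZ, Z))))))
  →4  S(S(S(mul(add(SZ, SZ), mul(SSSZ, Z)))))
  →5  S(S(S(mul(S(add(Z, SZ)), mul(SSSZ, Z)))))
  →6  S(S(S(add(mul(SSSZ, Z), mul(add(Z, SZ), mul(SSSZ, Z))))))

Answer: after 6 steps: S(S(S(add(mul(SSSZ, Z), mul(add(Z, SZ), mul(SSSZ, Z))))))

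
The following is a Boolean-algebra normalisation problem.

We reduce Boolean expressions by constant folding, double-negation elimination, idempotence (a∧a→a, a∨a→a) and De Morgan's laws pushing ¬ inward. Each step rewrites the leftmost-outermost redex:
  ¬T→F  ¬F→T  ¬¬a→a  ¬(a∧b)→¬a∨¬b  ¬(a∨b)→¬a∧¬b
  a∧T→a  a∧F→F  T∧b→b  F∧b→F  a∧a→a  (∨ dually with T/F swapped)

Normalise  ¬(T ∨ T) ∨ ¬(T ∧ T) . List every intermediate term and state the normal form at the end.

Answer: normal form = F  (in 7 steps)

Derivation:
  start: ¬(T ∨ T) ∨ ¬(T ∧ T)
  [1] (¬T ∧ ¬T) ∨ ¬(T ∧ T)
  [2] ¬T ∨ ¬(T ∧ T)
  [3] F ∨ ¬(T ∧ T)
  [4] ¬(T ∧ T)
  [5] ¬T ∨ ¬T
  [6] ¬T
  [7] F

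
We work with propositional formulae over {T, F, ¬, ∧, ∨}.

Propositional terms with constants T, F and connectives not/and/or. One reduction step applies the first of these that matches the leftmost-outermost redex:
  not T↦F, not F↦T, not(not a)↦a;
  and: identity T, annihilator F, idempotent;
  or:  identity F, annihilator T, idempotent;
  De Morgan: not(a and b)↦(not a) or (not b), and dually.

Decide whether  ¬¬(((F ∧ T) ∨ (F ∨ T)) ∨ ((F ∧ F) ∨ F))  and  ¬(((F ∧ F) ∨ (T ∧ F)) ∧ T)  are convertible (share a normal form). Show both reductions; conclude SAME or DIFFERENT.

Answer: SAME — A ⇓ T, B ⇓ T

Derivation:
Term A:
  start: ¬¬(((F ∧ T) ∨ (F ∨ T)) ∨ ((F ∧ F) ∨ F))
  →1  ((F ∧ T) ∨ (F ∨ T)) ∨ ((F ∧ F) ∨ F)
  →2  (F ∨ (F ∨ T)) ∨ ((F ∧ F) ∨ F)
  →3  (F ∨ T) ∨ ((F ∧ F) ∨ F)
  →4  T ∨ ((F ∧ F) ∨ F)
  →5  T

Term B:
  start: ¬(((F ∧ F) ∨ (T ∧ F)) ∧ T)
  →1  ¬((F ∧ F) ∨ (T ∧ F)) ∨ ¬T
  →2  (¬(F ∧ F) ∧ ¬(T ∧ F)) ∨ ¬T
  →3  ((¬F ∨ ¬F) ∧ ¬(T ∧ F)) ∨ ¬T
  →4  (¬F ∧ ¬(T ∧ F)) ∨ ¬T
  →5  (T ∧ ¬(T ∧ F)) ∨ ¬T
  →6  ¬(T ∧ F) ∨ ¬T
  →7  (¬T ∨ ¬F) ∨ ¬T
  →8  (F ∨ ¬F) ∨ ¬T
  →9  ¬F ∨ ¬T
  →10  T ∨ ¬T
  →11  T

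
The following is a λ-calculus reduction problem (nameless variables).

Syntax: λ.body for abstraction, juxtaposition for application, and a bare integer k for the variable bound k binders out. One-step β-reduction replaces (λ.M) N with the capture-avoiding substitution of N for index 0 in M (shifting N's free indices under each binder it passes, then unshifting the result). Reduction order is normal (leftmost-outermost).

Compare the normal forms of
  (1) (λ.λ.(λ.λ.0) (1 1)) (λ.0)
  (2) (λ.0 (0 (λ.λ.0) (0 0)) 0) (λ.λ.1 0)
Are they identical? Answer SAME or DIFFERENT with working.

Answer: DIFFERENT — A ⇓ λ.λ.0, B ⇓ λ.λ.1 0

Reduction:
Term A:
  start: (λ.λ.(λ.λ.0) (1 1)) (λ.0)
  [1] λ.(λ.λ.0) ((λ.0) (λ.0))
  [2] λ.λ.0

Term B:
  start: (λ.0 (0 (λ.λ.0) (0 0)) 0) (λ.λ.1 0)
  [1] (λ.λ.1 0) ((λ.λ.1 0) (λ.λ.0) ((λ.λ.1 0) (λ.λ.1 0))) (λ.λ.1 0)
  [2] (λ.(λ.λ.1 0) (λ.λ.0) ((λ.λ.1 0) (λ.λ.1 0)) 0) (λ.λ.1 0)
  [3] (λ.λ.1 0) (λ.λ.0) ((λ.λ.1 0) (λ.λ.1 0)) (λ.λ.1 0)
  [4] (λ.(λ.λ.0) 0) ((λ.λ.1 0) (λ.λ.1 0)) (λ.λ.1 0)
  [5] (λ.λ.0) ((λ.λ.1 0) (λ.λ.1 0)) (λ.λ.1 0)
  [6] (λ.0) (λ.λ.1 0)
  [7] λ.λ.1 0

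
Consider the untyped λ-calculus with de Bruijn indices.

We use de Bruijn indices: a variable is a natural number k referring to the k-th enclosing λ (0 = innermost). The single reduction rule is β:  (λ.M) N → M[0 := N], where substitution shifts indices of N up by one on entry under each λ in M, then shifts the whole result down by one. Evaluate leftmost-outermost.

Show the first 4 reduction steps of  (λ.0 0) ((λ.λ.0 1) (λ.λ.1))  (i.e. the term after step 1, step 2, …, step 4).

  start: (λ.0 0) ((λ.λ.0 1) (λ.λ.1))
  [1] (λ.λ.0 1) (λ.λ.1) ((λ.λ.0 1) (λ.λ.1))
  [2] (λ.0 (λ.λ.1)) ((λ.λ.0 1) (λ.λ.1))
  [3] (λ.λ.0 1) (λ.λ.1) (λ.λ.1)
  [4] (λ.0 (λ.λ.1)) (λ.λ.1)

Answer: after 4 steps: (λ.0 (λ.λ.1)) (λ.λ.1)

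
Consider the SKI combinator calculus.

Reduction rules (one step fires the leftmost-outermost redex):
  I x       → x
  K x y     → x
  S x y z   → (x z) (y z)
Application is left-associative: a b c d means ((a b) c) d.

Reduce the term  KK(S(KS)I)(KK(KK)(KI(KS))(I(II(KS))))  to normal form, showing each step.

  start: KK(S(KS)I)(KK(KK)(KI(KS))(I(II(KS))))
  step 1: K(KK(KK)(KI(KS))(I(II(KS))))
  step 2: K(K(KI(KS))(I(II(KS))))
  step 3: K(KI(KS))
  step 4: KI

Answer: normal form = KI  (in 4 steps)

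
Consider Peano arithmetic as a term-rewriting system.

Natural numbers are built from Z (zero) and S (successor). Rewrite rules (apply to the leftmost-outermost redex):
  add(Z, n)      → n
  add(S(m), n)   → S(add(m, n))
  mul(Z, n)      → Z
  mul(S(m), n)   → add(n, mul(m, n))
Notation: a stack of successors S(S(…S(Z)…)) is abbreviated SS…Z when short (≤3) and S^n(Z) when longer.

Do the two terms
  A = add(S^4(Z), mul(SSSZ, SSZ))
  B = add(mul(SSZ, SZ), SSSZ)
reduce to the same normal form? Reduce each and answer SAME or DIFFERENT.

Term A:
  start: add(S^4(Z), mul(SSSZ, SSZ))
  [1] S(add(SSSZ, mul(SSSZ, SSZ)))
  [2] S(S(add(SSZ, mul(SSSZ, SSZ))))
  [3] S(S(S(add(SZ, mul(SSSZ, SSZ)))))
  [4] S(S(S(S(add(Z, mul(SSSZ, SSZ))))))
  [5] S(S(S(S(mul(SSSZ, SSZ)))))
  [6] S(S(S(S(add(SSZ, mul(SSZ, SSZ))))))
  [7] S(S(S(S(S(add(SZ, mul(SSZ, SSZ)))))))
  [8] S(S(S(S(S(S(add(Z, mul(SSZ, SSZ))))))))
  [9] S(S(S(S(S(S(mul(SSZ, SSZ)))))))
  [10] S(S(S(S(S(S(add(SSZ, mul(SZ, SSZ))))))))
  [11] S(S(S(S(S(S(S(add(SZ, mul(SZ, SSZ)))))))))
  [12] S(S(S(S(S(S(S(S(add(Z, mul(SZ, SSZ))))))))))
  [13] S(S(S(S(S(S(S(S(mul(SZ, SSZ)))))))))
  [14] S(S(S(S(S(S(S(S(add(SSZ, mul(Z, SSZ))))))))))
  [15] S(S(S(S(S(S(S(S(S(add(SZ, mul(Z, SSZ)))))))))))
  [16] S(S(S(S(S(S(S(S(S(S(add(Z, mul(Z, SSZ))))))))))))
  [17] S(S(S(S(S(S(S(S(S(S(mul(Z, SSZ)))))))))))
  [18] S^10(Z)

Term B:
  start: add(mul(SSZ, SZ), SSSZ)
  [1] add(add(SZ, mul(SZ, SZ)), SSSZ)
  [2] add(S(add(Z, mul(SZ, SZ))), SSSZ)
  [3] S(add(add(Z, mul(SZ, SZ)), SSSZ))
  [4] S(add(mul(SZ, SZ), SSSZ))
  [5] S(add(add(SZ, mul(Z, SZ)), SSSZ))
  [6] S(add(S(add(Z, mul(Z, SZ))), SSSZ))
  [7] S(S(add(add(Z, mul(Z, SZ)), SSSZ)))
  [8] S(S(add(mul(Z, SZ), SSSZ)))
  [9] S(S(add(Z, SSSZ)))
  [10] S^5(Z)

Answer: DIFFERENT — A ⇓ S^10(Z), B ⇓ S^5(Z)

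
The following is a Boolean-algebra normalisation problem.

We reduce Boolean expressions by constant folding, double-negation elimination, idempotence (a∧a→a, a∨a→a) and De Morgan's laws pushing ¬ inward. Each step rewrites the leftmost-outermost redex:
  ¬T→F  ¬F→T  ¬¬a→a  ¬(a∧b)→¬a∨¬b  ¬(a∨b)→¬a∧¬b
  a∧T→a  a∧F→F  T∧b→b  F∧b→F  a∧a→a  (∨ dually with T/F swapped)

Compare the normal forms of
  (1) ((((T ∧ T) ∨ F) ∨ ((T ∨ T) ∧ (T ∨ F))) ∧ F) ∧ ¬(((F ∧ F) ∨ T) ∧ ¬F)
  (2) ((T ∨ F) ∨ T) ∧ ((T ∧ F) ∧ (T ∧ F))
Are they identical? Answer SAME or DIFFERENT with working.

Term A:
  start: ((((T ∧ T) ∨ F) ∨ ((T ∨ T) ∧ (T ∨ F))) ∧ F) ∧ ¬(((F ∧ F) ∨ T) ∧ ¬F)
  →1  F ∧ ¬(((F ∧ F) ∨ T) ∧ ¬F)
  →2  F

Term B:
  start: ((T ∨ F) ∨ T) ∧ ((T ∧ F) ∧ (T ∧ F))
  →1  T ∧ ((T ∧ F) ∧ (T ∧ F))
  →2  (T ∧ F) ∧ (T ∧ F)
  →3  T ∧ F
  →4  F

Answer: SAME — A ⇓ F, B ⇓ F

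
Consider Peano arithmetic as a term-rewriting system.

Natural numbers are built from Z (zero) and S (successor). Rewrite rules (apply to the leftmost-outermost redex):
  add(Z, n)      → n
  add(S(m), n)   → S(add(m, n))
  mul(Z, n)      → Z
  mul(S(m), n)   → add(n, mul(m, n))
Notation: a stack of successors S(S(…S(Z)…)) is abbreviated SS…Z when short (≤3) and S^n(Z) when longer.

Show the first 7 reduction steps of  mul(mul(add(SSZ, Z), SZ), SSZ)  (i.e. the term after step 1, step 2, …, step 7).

Answer: after 7 steps: S(S(mul(add(Z, mul(add(SZ, Z), SZ)), SSZ)))

Reduction:
  start: mul(mul(add(SSZ, Z), SZ), SSZ)
  step 1: mul(mul(S(add(SZ, Z)), SZ), SSZ)
  step 2: mul(add(SZ, mul(add(SZ, Z), SZ)), SSZ)
  step 3: mul(S(add(Z, mul(add(SZ, Z), SZ))), SSZ)
  step 4: add(SSZ, mul(add(Z, mul(add(SZ, Z), SZ)), SSZ))
  step 5: S(add(SZ, mul(add(Z, mul(add(SZ, Z), SZ)), SSZ)))
  step 6: S(S(add(Z, mul(add(Z, mul(add(SZ, Z), SZ)), SSZ))))
  step 7: S(S(mul(add(Z, mul(add(SZ, Z), SZ)), SSZ)))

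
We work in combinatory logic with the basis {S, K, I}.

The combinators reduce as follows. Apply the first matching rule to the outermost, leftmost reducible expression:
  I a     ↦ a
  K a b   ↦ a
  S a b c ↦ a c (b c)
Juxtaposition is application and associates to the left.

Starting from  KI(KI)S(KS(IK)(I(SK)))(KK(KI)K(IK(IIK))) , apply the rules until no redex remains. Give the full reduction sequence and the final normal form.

Answer: normal form = S(S(SK))K  (in 6 steps)

Working:
  start: KI(KI)S(KS(IK)(I(SK)))(KK(KI)K(IK(IIK)))
  →1  IS(KS(IK)(I(SK)))(KK(KI)K(IK(IIK)))
  →2  S(KS(IK)(I(SK)))(KK(KI)K(IK(IIK)))
  →3  S(S(I(SK)))(KK(KI)K(IK(IIK)))
  →4  S(S(SK))(KK(KI)K(IK(IIK)))
  →5  S(S(SK))(KK(IK(IIK)))
  →6  S(S(SK))K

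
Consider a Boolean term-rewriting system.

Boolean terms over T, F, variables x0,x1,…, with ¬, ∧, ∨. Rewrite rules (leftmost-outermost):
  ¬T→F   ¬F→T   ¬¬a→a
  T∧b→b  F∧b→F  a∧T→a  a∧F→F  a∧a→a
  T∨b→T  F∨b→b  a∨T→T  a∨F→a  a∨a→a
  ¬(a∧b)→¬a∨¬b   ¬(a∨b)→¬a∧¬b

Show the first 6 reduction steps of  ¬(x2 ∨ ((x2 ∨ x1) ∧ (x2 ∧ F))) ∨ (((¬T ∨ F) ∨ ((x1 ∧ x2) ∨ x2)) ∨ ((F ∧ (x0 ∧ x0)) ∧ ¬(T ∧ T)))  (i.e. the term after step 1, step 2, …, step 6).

  start: ¬(x2 ∨ ((x2 ∨ x1) ∧ (x2 ∧ F))) ∨ (((¬T ∨ F) ∨ ((x1 ∧ x2) ∨ x2)) ∨ ((F ∧ (x0 ∧ x0)) ∧ ¬(T ∧ T)))
  [1] (¬x2 ∧ ¬((x2 ∨ x1) ∧ (x2 ∧ F))) ∨ (((¬T ∨ F) ∨ ((x1 ∧ x2) ∨ x2)) ∨ ((F ∧ (x0 ∧ x0)) ∧ ¬(T ∧ T)))
  [2] (¬x2 ∧ (¬(x2 ∨ x1) ∨ ¬(x2 ∧ F))) ∨ (((¬T ∨ F) ∨ ((x1 ∧ x2) ∨ x2)) ∨ ((F ∧ (x0 ∧ x0)) ∧ ¬(T ∧ T)))
  [3] (¬x2 ∧ ((¬x2 ∧ ¬x1) ∨ ¬(x2 ∧ F))) ∨ (((¬T ∨ F) ∨ ((x1 ∧ x2) ∨ x2)) ∨ ((F ∧ (x0 ∧ x0)) ∧ ¬(T ∧ T)))
  [4] (¬x2 ∧ ((¬x2 ∧ ¬x1) ∨ (¬x2 ∨ ¬F))) ∨ (((¬T ∨ F) ∨ ((x1 ∧ x2) ∨ x2)) ∨ ((F ∧ (x0 ∧ x0)) ∧ ¬(T ∧ T)))
  [5] (¬x2 ∧ ((¬x2 ∧ ¬x1) ∨ (¬x2 ∨ T))) ∨ (((¬T ∨ F) ∨ ((x1 ∧ x2) ∨ x2)) ∨ ((F ∧ (x0 ∧ x0)) ∧ ¬(T ∧ T)))
  [6] (¬x2 ∧ ((¬x2 ∧ ¬x1) ∨ T)) ∨ (((¬T ∨ F) ∨ ((x1 ∧ x2) ∨ x2)) ∨ ((F ∧ (x0 ∧ x0)) ∧ ¬(T ∧ T)))

Answer: after 6 steps: (¬x2 ∧ ((¬x2 ∧ ¬x1) ∨ T)) ∨ (((¬T ∨ F) ∨ ((x1 ∧ x2) ∨ x2)) ∨ ((F ∧ (x0 ∧ x0)) ∧ ¬(T ∧ T)))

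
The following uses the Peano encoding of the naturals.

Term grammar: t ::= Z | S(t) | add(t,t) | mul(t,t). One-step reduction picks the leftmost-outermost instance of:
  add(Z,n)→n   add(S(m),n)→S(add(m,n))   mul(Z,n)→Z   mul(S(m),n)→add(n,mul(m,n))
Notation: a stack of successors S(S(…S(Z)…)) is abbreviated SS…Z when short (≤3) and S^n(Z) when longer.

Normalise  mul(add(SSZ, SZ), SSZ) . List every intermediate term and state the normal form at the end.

  start: mul(add(SSZ, SZ), SSZ)
  →1  mul(S(add(SZ, SZ)), SSZ)
  →2  add(SSZ, mul(add(SZ, SZ), SSZ))
  →3  S(add(SZ, mul(add(SZ, SZ), SSZ)))
  →4  S(S(add(Z, mul(add(SZ, SZ), SSZ))))
  →5  S(S(mul(add(SZ, SZ), SSZ)))
  →6  S(S(mul(S(add(Z, SZ)), SSZ)))
  →7  S(S(add(SSZ, mul(add(Z, SZ), SSZ))))
  →8  S(S(S(add(SZ, mul(add(Z, SZ), SSZ)))))
  →9  S(S(S(S(add(Z, mul(add(Z, SZ), SSZ))))))
  →10  S(S(S(S(mul(add(Z, SZ), SSZ)))))
  →11  S(S(S(S(mul(SZ, SSZ)))))
  →12  S(S(S(S(add(SSZ, mul(Z, SSZ))))))
  →13  S(S(S(S(S(add(SZ, mul(Z, SSZ)))))))
  →14  S(S(S(S(S(S(add(Z, mul(Z, SSZ))))))))
  →15  S(S(S(S(S(S(mul(Z, SSZ)))))))
  →16  S^6(Z)

Answer: normal form = S^6(Z)  (in 16 steps)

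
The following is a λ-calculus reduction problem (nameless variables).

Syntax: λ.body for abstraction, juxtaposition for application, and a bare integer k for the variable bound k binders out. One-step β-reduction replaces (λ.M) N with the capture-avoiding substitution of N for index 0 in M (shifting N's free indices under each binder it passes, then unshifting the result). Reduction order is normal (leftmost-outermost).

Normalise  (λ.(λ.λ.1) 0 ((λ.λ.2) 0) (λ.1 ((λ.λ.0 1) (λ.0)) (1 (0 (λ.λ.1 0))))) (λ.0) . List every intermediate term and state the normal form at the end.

Answer: normal form = λ.0 (λ.λ.1 0) (λ.0)  (in 8 steps)

Working:
  start: (λ.(λ.λ.1) 0 ((λ.λ.2) 0) (λ.1 ((λ.λ.0 1) (λ.0)) (1 (0 (λ.λ.1 0))))) (λ.0)
  →1  (λ.λ.1) (λ.0) ((λ.λ.λ.0) (λ.0)) (λ.(λ.0) ((λ.λ.0 1) (λ.0)) ((λ.0) (0 (λ.λ.1 0))))
  →2  (λ.λ.0) ((λ.λ.λ.0) (λ.0)) (λ.(λ.0) ((λ.λ.0 1) (λ.0)) ((λ.0) (0 (λ.λ.1 0))))
  →3  (λ.0) (λ.(λ.0) ((λ.λ.0 1) (λ.0)) ((λ.0) (0 (λ.λ.1 0))))
  →4  λ.(λ.0) ((λ.λ.0 1) (λ.0)) ((λ.0) (0 (λ.λ.1 0)))
  →5  λ.(λ.λ.0 1) (λ.0) ((λ.0) (0 (λ.λ.1 0)))
  →6  λ.(λ.0 (λ.0)) ((λ.0) (0 (λ.λ.1 0)))
  →7  λ.(λ.0) (0 (λ.λ.1 0)) (λ.0)
  →8  λ.0 (λ.λ.1 0) (λ.0)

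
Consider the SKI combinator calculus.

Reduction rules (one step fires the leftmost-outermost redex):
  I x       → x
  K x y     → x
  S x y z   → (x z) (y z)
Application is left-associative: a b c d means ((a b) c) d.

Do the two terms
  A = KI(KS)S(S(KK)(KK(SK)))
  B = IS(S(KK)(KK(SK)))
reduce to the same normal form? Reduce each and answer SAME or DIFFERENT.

Answer: SAME — A ⇓ S(S(KK)K), B ⇓ S(S(KK)K)

Reduction:
Term A:
  start: KI(KS)S(S(KK)(KK(SK)))
  [1] IS(S(KK)(KK(SK)))
  [2] S(S(KK)(KK(SK)))
  [3] S(S(KK)K)

Term B:
  start: IS(S(KK)(KK(SK)))
  [1] S(S(KK)(KK(SK)))
  [2] S(S(KK)K)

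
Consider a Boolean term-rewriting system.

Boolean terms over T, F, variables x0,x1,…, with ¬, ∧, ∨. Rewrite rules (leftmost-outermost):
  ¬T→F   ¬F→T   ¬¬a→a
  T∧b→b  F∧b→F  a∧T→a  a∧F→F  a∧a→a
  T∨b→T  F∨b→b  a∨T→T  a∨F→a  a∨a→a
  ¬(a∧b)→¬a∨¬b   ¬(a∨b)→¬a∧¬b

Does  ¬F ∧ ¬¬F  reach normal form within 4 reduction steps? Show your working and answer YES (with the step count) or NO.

  start: ¬F ∧ ¬¬F
  [1] T ∧ ¬¬F
  [2] ¬¬F
  [3] F

Answer: YES — reaches normal form F in 3 ≤ 4 steps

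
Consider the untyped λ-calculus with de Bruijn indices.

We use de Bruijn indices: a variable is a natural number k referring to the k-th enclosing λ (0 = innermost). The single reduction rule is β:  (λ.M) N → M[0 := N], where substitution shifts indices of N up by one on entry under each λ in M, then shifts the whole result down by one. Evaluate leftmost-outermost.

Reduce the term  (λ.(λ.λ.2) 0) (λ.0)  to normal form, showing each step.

  start: (λ.(λ.λ.2) 0) (λ.0)
  step 1: (λ.λ.λ.0) (λ.0)
  step 2: λ.λ.0

Answer: normal form = λ.λ.0  (in 2 steps)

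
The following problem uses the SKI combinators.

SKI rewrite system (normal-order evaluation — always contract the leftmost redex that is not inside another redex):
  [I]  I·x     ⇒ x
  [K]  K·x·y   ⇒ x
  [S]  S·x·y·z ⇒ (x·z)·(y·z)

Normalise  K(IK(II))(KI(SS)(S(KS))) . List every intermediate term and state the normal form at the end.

Answer: normal form = KI  (in 3 steps)

Derivation:
  start: K(IK(II))(KI(SS)(S(KS)))
  step 1: IK(II)
  step 2: K(II)
  step 3: KI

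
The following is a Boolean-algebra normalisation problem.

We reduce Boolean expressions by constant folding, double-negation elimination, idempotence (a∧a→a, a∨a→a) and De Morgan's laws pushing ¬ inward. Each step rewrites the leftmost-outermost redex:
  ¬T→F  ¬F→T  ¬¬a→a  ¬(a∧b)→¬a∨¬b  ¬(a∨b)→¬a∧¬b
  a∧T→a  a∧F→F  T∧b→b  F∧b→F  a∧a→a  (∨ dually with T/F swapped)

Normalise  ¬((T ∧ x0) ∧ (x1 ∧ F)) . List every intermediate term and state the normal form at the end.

Answer: normal form = T  (in 8 steps)

Reduction:
  start: ¬((T ∧ x0) ∧ (x1 ∧ F))
  →1  ¬(T ∧ x0) ∨ ¬(x1 ∧ F)
  →2  (¬T ∨ ¬x0) ∨ ¬(x1 ∧ F)
  →3  (F ∨ ¬x0) ∨ ¬(x1 ∧ F)
  →4  ¬x0 ∨ ¬(x1 ∧ F)
  →5  ¬x0 ∨ (¬x1 ∨ ¬F)
  →6  ¬x0 ∨ (¬x1 ∨ T)
  →7  ¬x0 ∨ T
  →8  T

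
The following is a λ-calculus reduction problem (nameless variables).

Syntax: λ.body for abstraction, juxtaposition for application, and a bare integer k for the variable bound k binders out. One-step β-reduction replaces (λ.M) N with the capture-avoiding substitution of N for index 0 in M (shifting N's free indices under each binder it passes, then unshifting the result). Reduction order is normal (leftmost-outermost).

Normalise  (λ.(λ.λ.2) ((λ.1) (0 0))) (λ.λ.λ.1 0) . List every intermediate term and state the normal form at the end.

  start: (λ.(λ.λ.2) ((λ.1) (0 0))) (λ.λ.λ.1 0)
  step 1: (λ.λ.λ.λ.λ.1 0) ((λ.λ.λ.λ.1 0) ((λ.λ.λ.1 0) (λ.λ.λ.1 0)))
  step 2: λ.λ.λ.λ.1 0

Answer: normal form = λ.λ.λ.λ.1 0  (in 2 steps)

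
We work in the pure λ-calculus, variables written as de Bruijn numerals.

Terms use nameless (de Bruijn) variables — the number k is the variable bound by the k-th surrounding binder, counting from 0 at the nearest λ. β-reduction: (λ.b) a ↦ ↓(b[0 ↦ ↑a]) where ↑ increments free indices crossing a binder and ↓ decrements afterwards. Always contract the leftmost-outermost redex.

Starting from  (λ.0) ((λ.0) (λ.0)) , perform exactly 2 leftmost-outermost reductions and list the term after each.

Answer: after 2 steps: λ.0

Derivation:
  start: (λ.0) ((λ.0) (λ.0))
  →1  (λ.0) (λ.0)
  →2  λ.0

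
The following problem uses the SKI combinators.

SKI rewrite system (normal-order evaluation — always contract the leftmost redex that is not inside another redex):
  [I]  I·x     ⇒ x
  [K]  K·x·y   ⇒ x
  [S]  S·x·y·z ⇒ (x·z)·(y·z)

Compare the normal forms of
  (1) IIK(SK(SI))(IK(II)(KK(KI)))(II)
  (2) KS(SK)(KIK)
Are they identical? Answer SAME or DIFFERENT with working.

Term A:
  start: IIK(SK(SI))(IK(II)(KK(KI)))(II)
  [1] IK(SK(SI))(IK(II)(KK(KI)))(II)
  [2] K(SK(SI))(IK(II)(KK(KI)))(II)
  [3] SK(SI)(II)
  [4] K(II)(SI(II))
  [5] II
  [6] I

Term B:
  start: KS(SK)(KIK)
  [1] S(KIK)
  [2] SI

Answer: DIFFERENT — A ⇓ I, B ⇓ SI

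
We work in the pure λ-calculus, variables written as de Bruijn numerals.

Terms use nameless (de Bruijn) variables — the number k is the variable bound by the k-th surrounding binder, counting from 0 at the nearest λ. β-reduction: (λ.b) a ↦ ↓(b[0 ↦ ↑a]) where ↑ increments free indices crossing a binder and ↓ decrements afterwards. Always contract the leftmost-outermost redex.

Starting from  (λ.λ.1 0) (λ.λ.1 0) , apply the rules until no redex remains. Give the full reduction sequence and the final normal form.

Answer: normal form = λ.λ.1 0  (in 2 steps)

Reduction:
  start: (λ.λ.1 0) (λ.λ.1 0)
  step 1: λ.(λ.λ.1 0) 0
  step 2: λ.λ.1 0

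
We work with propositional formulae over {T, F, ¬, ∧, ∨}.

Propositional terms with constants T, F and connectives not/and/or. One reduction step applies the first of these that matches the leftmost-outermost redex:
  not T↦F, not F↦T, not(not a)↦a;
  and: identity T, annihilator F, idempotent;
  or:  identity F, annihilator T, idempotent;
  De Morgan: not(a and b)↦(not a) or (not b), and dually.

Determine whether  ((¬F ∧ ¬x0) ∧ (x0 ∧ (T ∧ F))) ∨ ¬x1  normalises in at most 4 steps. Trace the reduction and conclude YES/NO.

  start: ((¬F ∧ ¬x0) ∧ (x0 ∧ (T ∧ F))) ∨ ¬x1
  →1  ((T ∧ ¬x0) ∧ (x0 ∧ (T ∧ F))) ∨ ¬x1
  →2  (¬x0 ∧ (x0 ∧ (T ∧ F))) ∨ ¬x1
  →3  (¬x0 ∧ (x0 ∧ F)) ∨ ¬x1
  →4  (¬x0 ∧ F) ∨ ¬x1

Answer: NO — after 4 steps the term is (¬x0 ∧ F) ∨ ¬x1, not yet normal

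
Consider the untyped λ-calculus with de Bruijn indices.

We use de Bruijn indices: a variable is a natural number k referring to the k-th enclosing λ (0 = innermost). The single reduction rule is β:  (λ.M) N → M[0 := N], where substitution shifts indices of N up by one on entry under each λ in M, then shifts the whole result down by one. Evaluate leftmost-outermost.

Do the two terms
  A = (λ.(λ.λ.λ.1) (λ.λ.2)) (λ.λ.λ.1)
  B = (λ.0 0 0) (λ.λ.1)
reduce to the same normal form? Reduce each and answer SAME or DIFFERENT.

Term A:
  start: (λ.(λ.λ.λ.1) (λ.λ.2)) (λ.λ.λ.1)
  [1] (λ.λ.λ.1) (λ.λ.λ.λ.λ.1)
  [2] λ.λ.1

Term B:
  start: (λ.0 0 0) (λ.λ.1)
  [1] (λ.λ.1) (λ.λ.1) (λ.λ.1)
  [2] (λ.λ.λ.1) (λ.λ.1)
  [3] λ.λ.1

Answer: SAME — A ⇓ λ.λ.1, B ⇓ λ.λ.1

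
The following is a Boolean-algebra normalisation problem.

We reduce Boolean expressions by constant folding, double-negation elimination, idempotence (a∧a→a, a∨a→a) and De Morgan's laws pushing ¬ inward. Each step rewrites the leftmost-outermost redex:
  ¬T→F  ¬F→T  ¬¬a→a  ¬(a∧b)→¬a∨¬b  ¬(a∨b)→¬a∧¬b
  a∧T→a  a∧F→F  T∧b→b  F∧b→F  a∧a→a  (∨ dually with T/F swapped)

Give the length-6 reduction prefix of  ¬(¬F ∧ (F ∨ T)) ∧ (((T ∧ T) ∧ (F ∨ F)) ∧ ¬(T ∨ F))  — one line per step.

  start: ¬(¬F ∧ (F ∨ T)) ∧ (((T ∧ T) ∧ (F ∨ F)) ∧ ¬(T ∨ F))
  [1] (¬¬F ∨ ¬(F ∨ T)) ∧ (((T ∧ T) ∧ (F ∨ F)) ∧ ¬(T ∨ F))
  [2] (F ∨ ¬(F ∨ T)) ∧ (((T ∧ T) ∧ (F ∨ F)) ∧ ¬(T ∨ F))
  [3] ¬(F ∨ T) ∧ (((T ∧ T) ∧ (F ∨ F)) ∧ ¬(T ∨ F))
  [4] (¬F ∧ ¬T) ∧ (((T ∧ T) ∧ (F ∨ F)) ∧ ¬(T ∨ F))
  [5] (T ∧ ¬T) ∧ (((T ∧ T) ∧ (F ∨ F)) ∧ ¬(T ∨ F))
  [6] ¬T ∧ (((T ∧ T) ∧ (F ∨ F)) ∧ ¬(T ∨ F))

Answer: after 6 steps: ¬T ∧ (((T ∧ T) ∧ (F ∨ F)) ∧ ¬(T ∨ F))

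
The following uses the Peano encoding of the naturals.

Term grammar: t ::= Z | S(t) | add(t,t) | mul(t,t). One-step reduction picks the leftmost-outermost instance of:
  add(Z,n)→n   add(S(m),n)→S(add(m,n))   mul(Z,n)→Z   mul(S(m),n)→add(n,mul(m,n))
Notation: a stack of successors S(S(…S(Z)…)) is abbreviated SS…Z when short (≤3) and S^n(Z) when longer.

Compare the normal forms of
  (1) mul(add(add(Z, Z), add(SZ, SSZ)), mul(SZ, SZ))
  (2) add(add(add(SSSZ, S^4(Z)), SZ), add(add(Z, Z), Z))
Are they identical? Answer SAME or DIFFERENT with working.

Answer: DIFFERENT — A ⇓ SSSZ, B ⇓ S^8(Z)

Derivation:
Term A:
  start: mul(add(add(Z, Z), add(SZ, SSZ)), mul(SZ, SZ))
  →1  mul(add(Z, add(SZ, SSZ)), mul(SZ, SZ))
  →2  mul(add(SZ, SSZ), mul(SZ, SZ))
  →3  mul(S(add(Z, SSZ)), mul(SZ, SZ))
  →4  add(mul(SZ, SZ), mul(add(Z, SSZ), mul(SZ, SZ)))
  →5  add(add(SZ, mul(Z, SZ)), mul(add(Z, SSZ), mul(SZ, SZ)))
  →6  add(S(add(Z, mul(Z, SZ))), mul(add(Z, SSZ), mul(SZ, SZ)))
  →7  S(add(add(Z, mul(Z, SZ)), mul(add(Z, SSZ), mul(SZ, SZ))))
  →8  S(add(mul(Z, SZ), mul(add(Z, SSZ), mul(SZ, SZ))))
  →9  S(add(Z, mul(add(Z, SSZ), mul(SZ, SZ))))
  →10  S(mul(add(Z, SSZ), mul(SZ, SZ)))
  →11  S(mul(SSZ, mul(SZ, SZ)))
  →12  S(add(mul(SZ, SZ), mul(SZ, mul(SZ, SZ))))
  →13  S(add(add(SZ, mul(Z, SZ)), mul(SZ, mul(SZ, SZ))))
  →14  S(add(S(add(Z, mul(Z, SZ))), mul(SZ, mul(SZ, SZ))))
  →15  S(S(add(add(Z, mul(Z, SZ)), mul(SZ, mul(SZ, SZ)))))
  →16  S(S(add(mul(Z, SZ), mul(SZ, mul(SZ, SZ)))))
  →17  S(S(add(Z, mul(SZ, mul(SZ, SZ)))))
  →18  S(S(mul(SZ, mul(SZ, SZ))))
  →19  S(S(add(mul(SZ, SZ), mul(Z, mul(SZ, SZ)))))
  →20  S(S(add(add(SZ, mul(Z, SZ)), mul(Z, mul(SZ, SZ)))))
  →21  S(S(add(S(add(Z, mul(Z, SZ))), mul(Z, mul(SZ, SZ)))))
  →22  S(S(S(add(add(Z, mul(Z, SZ)), mul(Z, mul(SZ, SZ))))))
  →23  S(S(S(add(mul(Z, SZ), mul(Z, mul(SZ, SZ))))))
  →24  S(S(S(add(Z, mul(Z, mul(SZ, SZ))))))
  →25  S(S(S(mul(Z, mul(SZ, SZ)))))
  →26  SSSZ

Term B:
  start: add(add(add(SSSZ, S^4(Z)), SZ), add(add(Z, Z), Z))
  →1  add(add(S(add(SSZ, S^4(Z))), SZ), add(add(Z, Z), Z))
  →2  add(S(add(add(SSZ, S^4(Z)), SZ)), add(add(Z, Z), Z))
  →3  S(add(add(add(SSZ, S^4(Z)), SZ), add(add(Z, Z), Z)))
  →4  S(add(add(S(add(SZ, S^4(Z))), SZ), add(add(Z, Z), Z)))
  →5  S(add(S(add(add(SZ, S^4(Z)), SZ)), add(add(Z, Z), Z)))
  →6  S(S(add(add(add(SZ, S^4(Z)), SZ), add(add(Z, Z), Z))))
  →7  S(S(add(add(S(add(Z, S^4(Z))), SZ), add(add(Z, Z), Z))))
  →8  S(S(add(S(add(add(Z, S^4(Z)), SZ)), add(add(Z, Z), Z))))
  →9  S(S(S(add(add(add(Z, S^4(Z)), SZ), add(add(Z, Z), Z)))))
  →10  S(S(S(add(add(S^4(Z), SZ), add(add(Z, Z), Z)))))
  →11  S(S(S(add(S(add(SSSZ, SZ)), add(add(Z, Z), Z)))))
  →12  S(S(S(S(add(add(SSSZ, SZ), add(add(Z, Z), Z))))))
  →13  S(S(S(S(add(S(add(SSZ, SZ)), add(add(Z, Z), Z))))))
  →14  S(S(S(S(S(add(add(SSZ, SZ), add(add(Z, Z), Z)))))))
  →15  S(S(S(S(S(add(S(add(SZ, SZ)), add(add(Z, Z), Z)))))))
  →16  S(S(S(S(S(S(add(add(SZ, SZ), add(add(Z, Z), Z))))))))
  →17  S(S(S(S(S(S(add(S(add(Z, SZ)), add(add(Z, Z), Z))))))))
  →18  S(S(S(S(S(S(S(add(add(Z, SZ), add(add(Z, Z), Z)))))))))
  →19  S(S(S(S(S(S(S(add(SZ, add(add(Z, Z), Z)))))))))
  →20  S(S(S(S(S(S(S(S(add(Z, add(add(Z, Z), Z))))))))))
  →21  S(S(S(S(S(S(S(S(add(add(Z, Z), Z)))))))))
  →22  S(S(S(S(S(S(S(S(add(Z, Z)))))))))
  →23  S^8(Z)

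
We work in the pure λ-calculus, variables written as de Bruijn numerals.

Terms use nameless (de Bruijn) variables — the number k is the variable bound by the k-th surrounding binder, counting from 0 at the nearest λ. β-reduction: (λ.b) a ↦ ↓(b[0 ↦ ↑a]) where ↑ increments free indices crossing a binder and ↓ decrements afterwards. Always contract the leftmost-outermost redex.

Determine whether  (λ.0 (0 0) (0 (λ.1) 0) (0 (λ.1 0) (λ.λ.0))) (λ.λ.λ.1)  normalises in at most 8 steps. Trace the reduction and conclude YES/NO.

Answer: YES — reaches normal form λ.λ.λ.λ.1 in 6 ≤ 8 steps

Reduction:
  start: (λ.0 (0 0) (0 (λ.1) 0) (0 (λ.1 0) (λ.λ.0))) (λ.λ.λ.1)
  step 1: (λ.λ.λ.1) ((λ.λ.λ.1) (λ.λ.λ.1)) ((λ.λ.λ.1) (λ.λ.λ.λ.1) (λ.λ.λ.1)) ((λ.λ.λ.1) (λ.(λ.λ.λ.1) 0) (λ.λ.0))
  step 2: (λ.λ.1) ((λ.λ.λ.1) (λ.λ.λ.λ.1) (λ.λ.λ.1)) ((λ.λ.λ.1) (λ.(λ.λ.λ.1) 0) (λ.λ.0))
  step 3: (λ.(λ.λ.λ.1) (λ.λ.λ.λ.1) (λ.λ.λ.1)) ((λ.λ.λ.1) (λ.(λ.λ.λ.1) 0) (λ.λ.0))
  step 4: (λ.λ.λ.1) (λ.λ.λ.λ.1) (λ.λ.λ.1)
  step 5: (λ.λ.1) (λ.λ.λ.1)
  step 6: λ.λ.λ.λ.1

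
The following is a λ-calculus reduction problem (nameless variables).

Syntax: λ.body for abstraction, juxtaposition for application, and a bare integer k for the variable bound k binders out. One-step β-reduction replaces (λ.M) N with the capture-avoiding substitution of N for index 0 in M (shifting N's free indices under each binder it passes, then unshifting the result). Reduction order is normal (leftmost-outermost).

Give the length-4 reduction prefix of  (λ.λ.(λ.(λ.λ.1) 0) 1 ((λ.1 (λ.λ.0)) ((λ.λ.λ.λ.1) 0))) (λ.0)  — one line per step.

Answer: after 4 steps: λ.λ.0

Reduction:
  start: (λ.λ.(λ.(λ.λ.1) 0) 1 ((λ.1 (λ.λ.0)) ((λ.λ.λ.λ.1) 0))) (λ.0)
  →1  λ.(λ.(λ.λ.1) 0) (λ.0) ((λ.1 (λ.λ.0)) ((λ.λ.λ.λ.1) 0))
  →2  λ.(λ.λ.1) (λ.0) ((λ.1 (λ.λ.0)) ((λ.λ.λ.λ.1) 0))
  →3  λ.(λ.λ.0) ((λ.1 (λ.λ.0)) ((λ.λ.λ.λ.1) 0))
  →4  λ.λ.0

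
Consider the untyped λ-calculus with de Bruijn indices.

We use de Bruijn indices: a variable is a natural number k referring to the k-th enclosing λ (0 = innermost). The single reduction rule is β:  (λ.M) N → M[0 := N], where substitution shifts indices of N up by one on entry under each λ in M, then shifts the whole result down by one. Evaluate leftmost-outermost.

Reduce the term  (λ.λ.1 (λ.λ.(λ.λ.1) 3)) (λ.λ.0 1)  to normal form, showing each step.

Answer: normal form = λ.λ.0 (λ.λ.λ.λ.λ.0 1)  (in 3 steps)

Derivation:
  start: (λ.λ.1 (λ.λ.(λ.λ.1) 3)) (λ.λ.0 1)
  step 1: λ.(λ.λ.0 1) (λ.λ.(λ.λ.1) (λ.λ.0 1))
  step 2: λ.λ.0 (λ.λ.(λ.λ.1) (λ.λ.0 1))
  step 3: λ.λ.0 (λ.λ.λ.λ.λ.0 1)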